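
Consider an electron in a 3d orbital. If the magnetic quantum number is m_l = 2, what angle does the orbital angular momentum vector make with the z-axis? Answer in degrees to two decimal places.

The 3d subshell has l = 2.
|L| = ℏ√(l(l+1)) = √6 ℏ.
L_z = m_l ℏ = 2ℏ.
cos θ = L_z/|L| = 2/√6, so θ ≈ 35.26°.

θ ≈ 35.26°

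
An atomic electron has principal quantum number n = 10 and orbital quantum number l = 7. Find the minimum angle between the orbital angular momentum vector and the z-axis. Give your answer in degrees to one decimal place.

θ_min ≈ 20.7°

|L| = √(l(l+1)) ℏ = 2√14 ℏ.
The smallest angle corresponds to the largest L_z, i.e. m_l = l = 7, giving L_z = 7ℏ.
cos θ_min = 7/√56, so θ_min ≈ 20.7°.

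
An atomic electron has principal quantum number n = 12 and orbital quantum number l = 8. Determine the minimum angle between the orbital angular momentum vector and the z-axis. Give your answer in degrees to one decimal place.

θ_min ≈ 19.5°

|L| = ℏ√(l(l+1)) = 6√2 ℏ.
The smallest angle corresponds to the largest L_z, i.e. m_l = l = 8, giving L_z = 8ℏ.
cos θ_min = 8/√72, so θ_min ≈ 19.5°.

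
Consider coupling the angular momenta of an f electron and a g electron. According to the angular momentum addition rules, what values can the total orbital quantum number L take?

L = 1, 2, 3, 4, 5, 6, 7

The total orbital quantum number L ranges from |l₁ − l₂| to l₁ + l₂ in integer steps.
L ∈ {1, 2, 3, 4, 5, 6, 7}.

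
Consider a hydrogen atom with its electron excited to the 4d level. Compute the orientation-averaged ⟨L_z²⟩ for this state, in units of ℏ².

The 4d level has l = 2.
The allowed m_l values are -2, -1, 0, 1, 2.
⟨L_z²⟩ = ℏ²·(Σ m_l²)/(2l+1) = ℏ²·10/5 = 2ℏ².

⟨L_z²⟩ = 2 ℏ²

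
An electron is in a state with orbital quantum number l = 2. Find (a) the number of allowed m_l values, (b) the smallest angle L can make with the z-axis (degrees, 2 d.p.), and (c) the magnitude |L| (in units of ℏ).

5 values; θ_min ≈ 35.26°; |L| = √6 ℏ ≈ 2.449ℏ

There are 2l+1 = 5 values of m_l.
cos θ_min = 2/√6, so θ_min ≈ 35.26°.
|L| = ℏ√(2·3) = √6 ℏ ≈ 2.449ℏ.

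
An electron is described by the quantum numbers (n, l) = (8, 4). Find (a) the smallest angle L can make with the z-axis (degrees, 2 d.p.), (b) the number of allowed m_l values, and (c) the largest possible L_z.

θ_min ≈ 26.57°; 9 values; L_z,max = 4ℏ

cos θ_min = 4/√20, so θ_min ≈ 26.57°.
There are 2l+1 = 9 values of m_l.
L_z,max = lℏ = 4ℏ.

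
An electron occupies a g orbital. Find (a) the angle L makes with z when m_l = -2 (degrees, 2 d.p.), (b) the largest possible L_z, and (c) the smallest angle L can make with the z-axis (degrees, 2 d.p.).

The letter g corresponds to l = 4.
For m_l = -2: cos θ = -2/√20, θ ≈ 116.57°.
L_z,max = lℏ = 4ℏ.
cos θ_min = 4/√20, so θ_min ≈ 26.57°.

θ(m_l=-2) ≈ 116.57°; L_z,max = 4ℏ; θ_min ≈ 26.57°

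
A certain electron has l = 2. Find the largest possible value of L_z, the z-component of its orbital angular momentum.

L_z,max = 2ℏ

L_z = m_l ℏ with m_l ∈ {−2, …, 2}; the maximum is m_l = 2.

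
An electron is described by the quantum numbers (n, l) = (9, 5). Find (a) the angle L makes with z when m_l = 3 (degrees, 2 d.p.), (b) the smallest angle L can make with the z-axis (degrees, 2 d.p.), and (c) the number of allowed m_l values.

For m_l = 3: cos θ = 3/√30, θ ≈ 56.79°.
cos θ_min = 5/√30, so θ_min ≈ 24.09°.
There are 2l+1 = 11 values of m_l.

θ(m_l=3) ≈ 56.79°; θ_min ≈ 24.09°; 11 values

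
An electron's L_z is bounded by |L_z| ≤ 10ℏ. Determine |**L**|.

The maximum L_z equals lℏ, giving l = 10.
|L| = ℏ√(l(l+1)) = √110 ℏ.

|L| = √110 ℏ ≈ 10.488ℏ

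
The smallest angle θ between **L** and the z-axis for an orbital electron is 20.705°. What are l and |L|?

l = 7, |L| = 2√14 ℏ ≈ 7.483ℏ

At minimum angle, m_l = l, so cos θ = l/√(l(l+1)); cos²θ = l/(l+1) = 0.8750.
Thus l = 0.8750/(1 − 0.8750) ≈ 7.
Then |L| = ℏ√(7·8) = 2√14 ℏ.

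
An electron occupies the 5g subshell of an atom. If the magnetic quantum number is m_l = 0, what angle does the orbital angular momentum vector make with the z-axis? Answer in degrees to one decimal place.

θ ≈ 90.0°

The 5g subshell has l = 4.
|L| = √(l(l+1)) ℏ = 2√5 ℏ.
L_z = m_l ℏ = 0ℏ.
cos θ = L_z/|L| = 0/√20, so θ ≈ 90.0°.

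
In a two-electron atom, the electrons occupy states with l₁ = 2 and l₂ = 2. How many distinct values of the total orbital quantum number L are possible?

L runs from |2 − 2| = 0 to 2 + 2 = 4.
So L can be 0, 1, 2, 3, 4.
That is 5 values.

5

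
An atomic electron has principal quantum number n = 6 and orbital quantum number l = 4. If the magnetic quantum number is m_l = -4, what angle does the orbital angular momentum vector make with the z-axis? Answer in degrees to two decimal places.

θ ≈ 153.43°

|L| = ℏ√(l(l+1)) = 2√5 ℏ.
L_z = m_l ℏ = −4ℏ.
cos θ = L_z/|L| = -4/√20, so θ ≈ 153.43°.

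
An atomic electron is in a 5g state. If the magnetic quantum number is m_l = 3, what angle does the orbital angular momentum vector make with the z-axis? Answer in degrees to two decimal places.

The 5g subshell has l = 4.
|L| = ℏ√(l(l+1)) = 2√5 ℏ.
L_z = m_l ℏ = 3ℏ.
cos θ = L_z/|L| = 3/√20, so θ ≈ 47.87°.

θ ≈ 47.87°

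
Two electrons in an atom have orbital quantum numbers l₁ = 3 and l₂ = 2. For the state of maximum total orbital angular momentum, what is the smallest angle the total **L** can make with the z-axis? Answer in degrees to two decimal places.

By the triangle rule, |l₁ − l₂| ≤ L ≤ l₁ + l₂.
Allowed values: L = 1, 2, 3, 4, 5.
The maximum is L = 5, with |L_tot| = ℏ√(5·6) = √30 ℏ.
The minimum angle with z is arccos(5/√30) ≈ 24.09°.

θ_min ≈ 24.09°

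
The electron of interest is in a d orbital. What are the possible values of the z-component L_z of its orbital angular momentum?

L_z ∈ {−2ℏ, −ℏ, 0, ℏ, 2ℏ}

For a d orbital, l = 2.
L_z = m_l ℏ with m_l ranging from −l to +l in integer steps.
For l = 2: m_l ∈ {-2, -1, 0, 1, 2}.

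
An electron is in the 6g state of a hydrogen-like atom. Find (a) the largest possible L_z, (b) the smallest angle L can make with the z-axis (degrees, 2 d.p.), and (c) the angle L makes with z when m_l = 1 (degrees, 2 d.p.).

6g means n = 6, l = 4.
L_z,max = lℏ = 4ℏ.
cos θ_min = 4/√20, so θ_min ≈ 26.57°.
For m_l = 1: cos θ = 1/√20, θ ≈ 77.08°.

L_z,max = 4ℏ; θ_min ≈ 26.57°; θ(m_l=1) ≈ 77.08°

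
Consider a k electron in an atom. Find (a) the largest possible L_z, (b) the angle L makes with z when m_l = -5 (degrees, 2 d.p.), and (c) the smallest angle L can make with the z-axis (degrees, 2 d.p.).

L_z,max = 7ℏ; θ(m_l=-5) ≈ 131.92°; θ_min ≈ 20.70°

For a k orbital, l = 7.
L_z,max = lℏ = 7ℏ.
For m_l = -5: cos θ = -5/√56, θ ≈ 131.92°.
cos θ_min = 7/√56, so θ_min ≈ 20.70°.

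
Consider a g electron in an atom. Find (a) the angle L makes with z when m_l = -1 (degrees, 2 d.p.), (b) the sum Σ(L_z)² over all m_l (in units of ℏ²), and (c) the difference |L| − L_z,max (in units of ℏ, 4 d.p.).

θ(m_l=-1) ≈ 102.92°; Σ(L_z)² = 60 ℏ²; |L|−L_z,max ≈ 0.4721ℏ

The letter g corresponds to l = 4.
For m_l = -1: cos θ = -1/√20, θ ≈ 102.92°.
Σ m_l² = 60, so Σ(L_z)² = 60 ℏ².
|L| − L_z,max = (2√5 − 4)ℏ ≈ 0.4721ℏ.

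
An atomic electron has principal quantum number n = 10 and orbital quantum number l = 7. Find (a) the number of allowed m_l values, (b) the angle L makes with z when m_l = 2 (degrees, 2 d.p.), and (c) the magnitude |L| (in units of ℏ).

There are 2l+1 = 15 values of m_l.
For m_l = 2: cos θ = 2/√56, θ ≈ 74.50°.
|L| = ℏ√(7·8) = 2√14 ℏ ≈ 7.483ℏ.

15 values; θ(m_l=2) ≈ 74.50°; |L| = 2√14 ℏ ≈ 7.483ℏ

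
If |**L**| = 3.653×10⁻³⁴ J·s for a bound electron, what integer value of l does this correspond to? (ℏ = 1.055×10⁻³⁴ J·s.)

l = 3

In units of ℏ, |L| ≈ 3.463.
(|L|/ℏ)² = l(l+1) ≈ 11.99 ⇒ l = 3.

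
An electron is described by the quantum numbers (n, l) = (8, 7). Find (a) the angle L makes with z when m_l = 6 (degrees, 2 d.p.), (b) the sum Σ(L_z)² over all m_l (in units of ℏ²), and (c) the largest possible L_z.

θ(m_l=6) ≈ 36.70°; Σ(L_z)² = 280 ℏ²; L_z,max = 7ℏ

For m_l = 6: cos θ = 6/√56, θ ≈ 36.70°.
Σ m_l² = 280, so Σ(L_z)² = 280 ℏ².
L_z,max = lℏ = 7ℏ.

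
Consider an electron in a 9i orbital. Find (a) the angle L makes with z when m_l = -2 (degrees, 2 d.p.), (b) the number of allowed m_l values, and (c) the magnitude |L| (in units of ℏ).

For 9i, l = 6.
For m_l = -2: cos θ = -2/√42, θ ≈ 107.98°.
There are 2l+1 = 13 values of m_l.
|L| = ℏ√(6·7) = √42 ℏ ≈ 6.481ℏ.

θ(m_l=-2) ≈ 107.98°; 13 values; |L| = √42 ℏ ≈ 6.481ℏ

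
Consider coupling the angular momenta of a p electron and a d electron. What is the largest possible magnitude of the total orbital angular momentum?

L runs from |1 − 2| = 1 to 1 + 2 = 3.
So L can be 1, 2, 3.
The largest magnitude corresponds to L = 3: |L_tot| = ℏ√(3·4) = 2√3 ℏ.

|L_tot|_max = 2√3 ℏ ≈ 3.464ℏ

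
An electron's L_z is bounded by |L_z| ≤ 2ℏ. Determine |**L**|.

L_z,max = lℏ, so l = 2.
Then |L| = ℏ√(2·3) = √6 ℏ.

|L| = √6 ℏ ≈ 2.449ℏ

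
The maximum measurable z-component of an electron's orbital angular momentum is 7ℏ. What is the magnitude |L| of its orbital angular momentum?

|L| = 2√14 ℏ ≈ 7.483ℏ

The maximum L_z equals lℏ, giving l = 7.
Then |L| = ℏ√(7·8) = 2√14 ℏ.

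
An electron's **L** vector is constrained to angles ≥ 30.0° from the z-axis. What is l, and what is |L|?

cos²θ_min = l/(l+1) = 0.7500.
Solving: l = 3.
Then |L| = ℏ√(3·4) = 2√3 ℏ.

l = 3, |L| = 2√3 ℏ ≈ 3.464ℏ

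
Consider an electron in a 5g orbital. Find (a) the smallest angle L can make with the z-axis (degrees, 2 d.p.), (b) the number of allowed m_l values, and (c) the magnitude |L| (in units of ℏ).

The 5g subshell has l = 4.
cos θ_min = 4/√20, so θ_min ≈ 26.57°.
There are 2l+1 = 9 values of m_l.
|L| = ℏ√(4·5) = 2√5 ℏ ≈ 4.472ℏ.

θ_min ≈ 26.57°; 9 values; |L| = 2√5 ℏ ≈ 4.472ℏ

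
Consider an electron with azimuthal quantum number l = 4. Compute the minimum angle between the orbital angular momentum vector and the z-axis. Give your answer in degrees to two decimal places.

θ_min ≈ 26.57°

|L|² = l(l+1)ℏ² = 20ℏ², so |L| = 2√5 ℏ.
The smallest angle corresponds to the largest L_z, i.e. m_l = l = 4, giving L_z = 4ℏ.
cos θ_min = 4/√20, so θ_min ≈ 26.57°.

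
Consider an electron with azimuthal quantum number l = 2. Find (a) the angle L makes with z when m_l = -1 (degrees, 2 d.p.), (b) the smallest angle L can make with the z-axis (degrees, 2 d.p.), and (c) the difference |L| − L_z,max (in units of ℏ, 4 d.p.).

θ(m_l=-1) ≈ 114.09°; θ_min ≈ 35.26°; |L|−L_z,max ≈ 0.4495ℏ

For m_l = -1: cos θ = -1/√6, θ ≈ 114.09°.
cos θ_min = 2/√6, so θ_min ≈ 35.26°.
|L| − L_z,max = (√6 − 2)ℏ ≈ 0.4495ℏ.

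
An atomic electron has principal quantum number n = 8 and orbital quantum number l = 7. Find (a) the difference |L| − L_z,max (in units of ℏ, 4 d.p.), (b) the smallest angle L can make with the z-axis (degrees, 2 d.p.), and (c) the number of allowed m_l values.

|L|−L_z,max ≈ 0.4833ℏ; θ_min ≈ 20.70°; 15 values

|L| − L_z,max = (2√14 − 7)ℏ ≈ 0.4833ℏ.
cos θ_min = 7/√56, so θ_min ≈ 20.70°.
There are 2l+1 = 15 values of m_l.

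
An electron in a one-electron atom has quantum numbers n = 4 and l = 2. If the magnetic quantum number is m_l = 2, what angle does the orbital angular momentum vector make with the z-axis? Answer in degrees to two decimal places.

|L| = ℏ√(l(l+1)) = √6 ℏ.
L_z = m_l ℏ = 2ℏ.
cos θ = L_z/|L| = 2/√6, so θ ≈ 35.26°.

θ ≈ 35.26°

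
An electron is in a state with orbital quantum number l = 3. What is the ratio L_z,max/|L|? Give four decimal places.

|L| = 2√3 ℏ ≈ 3.4641ℏ, while L_z,max = lℏ = 3ℏ.
L_z,max/|L| = 3/√12 = 0.8660.

L_z,max/|L| = 0.8660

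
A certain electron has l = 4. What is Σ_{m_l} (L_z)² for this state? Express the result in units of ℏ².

m_l ∈ {-4, -3, -2, -1, 0, 1, 2, 3, 4}.
Σ m_l² = 2·(1 + 4 + 9 + 16) = 60.

Σ(L_z)² = 60 ℏ²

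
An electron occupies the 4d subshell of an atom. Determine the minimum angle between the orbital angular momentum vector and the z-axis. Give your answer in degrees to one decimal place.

4d means n = 4, l = 2.
|L| = √(l(l+1)) ℏ = √6 ℏ.
The smallest angle corresponds to the largest L_z, i.e. m_l = l = 2, giving L_z = 2ℏ.
cos θ_min = 2/√6, so θ_min ≈ 35.3°.

θ_min ≈ 35.3°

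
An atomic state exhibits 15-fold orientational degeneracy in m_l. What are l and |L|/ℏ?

l = 7, |L| = 2√14 ℏ ≈ 7.483ℏ

Since there are 2l+1 = 15 values of m_l, l = 7.
Then |L| = √(l(l+1)) ℏ = 2√14 ℏ.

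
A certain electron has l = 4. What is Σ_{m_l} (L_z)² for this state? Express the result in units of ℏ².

Σ(L_z)² = 60 ℏ²

The allowed m_l values are -4, -3, -2, -1, 0, 1, 2, 3, 4.
Summing m² from −4 to 4: Σ m_l² = 60.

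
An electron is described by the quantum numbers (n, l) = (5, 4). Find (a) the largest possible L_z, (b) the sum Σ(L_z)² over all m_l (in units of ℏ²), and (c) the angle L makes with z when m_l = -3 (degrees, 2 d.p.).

L_z,max = 4ℏ; Σ(L_z)² = 60 ℏ²; θ(m_l=-3) ≈ 132.13°

L_z,max = lℏ = 4ℏ.
Σ m_l² = 60, so Σ(L_z)² = 60 ℏ².
For m_l = -3: cos θ = -3/√20, θ ≈ 132.13°.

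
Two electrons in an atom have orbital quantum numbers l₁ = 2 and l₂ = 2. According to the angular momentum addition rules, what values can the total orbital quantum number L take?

L = 0, 1, 2, 3, 4

Angular momentum addition gives L = |l₁ − l₂|, …, l₁ + l₂.
Allowed values: L = 0, 1, 2, 3, 4.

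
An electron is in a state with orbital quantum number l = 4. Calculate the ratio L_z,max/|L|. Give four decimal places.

|L| = 2√5 ℏ ≈ 4.4721ℏ, while L_z,max = lℏ = 4ℏ.
L_z,max/|L| = 4/√20 = 0.8944.

L_z,max/|L| = 0.8944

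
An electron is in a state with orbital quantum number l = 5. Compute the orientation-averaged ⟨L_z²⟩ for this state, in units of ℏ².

⟨L_z²⟩ = 10 ℏ²

m_l ∈ {-5, -4, -3, -2, -1, 0, 1, 2, 3, 4, 5}.
⟨L_z²⟩ = ℏ²·(Σ m_l²)/(2l+1) = ℏ²·110/11 = 10ℏ².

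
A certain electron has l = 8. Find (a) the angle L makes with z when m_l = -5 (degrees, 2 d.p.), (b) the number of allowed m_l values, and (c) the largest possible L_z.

θ(m_l=-5) ≈ 126.10°; 17 values; L_z,max = 8ℏ

For m_l = -5: cos θ = -5/√72, θ ≈ 126.10°.
There are 2l+1 = 17 values of m_l.
L_z,max = lℏ = 8ℏ.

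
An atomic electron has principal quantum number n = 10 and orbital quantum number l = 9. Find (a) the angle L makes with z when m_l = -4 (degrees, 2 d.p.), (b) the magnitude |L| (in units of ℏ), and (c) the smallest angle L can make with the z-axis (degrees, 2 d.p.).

θ(m_l=-4) ≈ 114.94°; |L| = 3√10 ℏ ≈ 9.487ℏ; θ_min ≈ 18.43°

For m_l = -4: cos θ = -4/√90, θ ≈ 114.94°.
|L| = ℏ√(9·10) = 3√10 ℏ ≈ 9.487ℏ.
cos θ_min = 9/√90, so θ_min ≈ 18.43°.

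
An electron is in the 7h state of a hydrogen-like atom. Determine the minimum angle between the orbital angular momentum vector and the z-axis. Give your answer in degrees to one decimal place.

7h means n = 7, l = 5.
|L|² = l(l+1)ℏ² = 30ℏ², so |L| = √30 ℏ.
The smallest angle corresponds to the largest L_z, i.e. m_l = l = 5, giving L_z = 5ℏ.
cos θ_min = 5/√30, so θ_min ≈ 24.1°.

θ_min ≈ 24.1°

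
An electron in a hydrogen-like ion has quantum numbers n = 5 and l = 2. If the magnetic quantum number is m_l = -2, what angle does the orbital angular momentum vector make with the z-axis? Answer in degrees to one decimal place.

|L| = √(l(l+1)) ℏ = √6 ℏ.
L_z = m_l ℏ = −2ℏ.
cos θ = L_z/|L| = -2/√6, so θ ≈ 144.7°.

θ ≈ 144.7°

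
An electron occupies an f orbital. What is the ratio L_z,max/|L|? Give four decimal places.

F corresponds to l = 3.
|L| = 2√3 ℏ ≈ 3.4641ℏ, while L_z,max = lℏ = 3ℏ.
L_z,max/|L| = 3/√12 = 0.8660.

L_z,max/|L| = 0.8660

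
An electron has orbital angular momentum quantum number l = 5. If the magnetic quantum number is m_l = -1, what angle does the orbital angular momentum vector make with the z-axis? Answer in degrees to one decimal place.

|L|² = l(l+1)ℏ² = 30ℏ², so |L| = √30 ℏ.
L_z = m_l ℏ = −1ℏ.
cos θ = L_z/|L| = -1/√30, so θ ≈ 100.5°.

θ ≈ 100.5°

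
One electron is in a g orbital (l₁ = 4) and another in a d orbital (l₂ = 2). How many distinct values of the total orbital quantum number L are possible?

5

Angular momentum addition gives L = |l₁ − l₂|, …, l₁ + l₂.
L ∈ {2, 3, 4, 5, 6}.
That is 5 values.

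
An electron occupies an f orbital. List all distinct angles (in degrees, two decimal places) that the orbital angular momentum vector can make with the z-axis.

An f state has l = 3.
|L|² = l(l+1)ℏ² = 12ℏ², so |L| = 2√3 ℏ.
cos θ = m_l/√12 for each m_l ∈ {-3, -2, -1, 0, 1, 2, 3}.

θ ∈ {30.00°, 54.74°, 73.22°, 90.00°, 106.78°, 125.26°, 150.00°}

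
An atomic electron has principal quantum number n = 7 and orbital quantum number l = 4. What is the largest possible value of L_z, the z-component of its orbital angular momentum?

L_z = m_l ℏ with m_l ∈ {−4, …, 4}; the maximum is m_l = 4.

L_z,max = 4ℏ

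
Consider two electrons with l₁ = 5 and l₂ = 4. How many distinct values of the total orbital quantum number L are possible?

9

Angular momentum addition gives L = |l₁ − l₂|, …, l₁ + l₂.
Allowed values: L = 1, 2, 3, 4, 5, 6, 7, 8, 9.
That is 9 values.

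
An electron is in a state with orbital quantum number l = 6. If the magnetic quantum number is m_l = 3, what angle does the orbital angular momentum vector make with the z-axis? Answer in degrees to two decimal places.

θ ≈ 62.42°

|L| = √(l(l+1)) ℏ = √42 ℏ.
L_z = m_l ℏ = 3ℏ.
cos θ = L_z/|L| = 3/√42, so θ ≈ 62.42°.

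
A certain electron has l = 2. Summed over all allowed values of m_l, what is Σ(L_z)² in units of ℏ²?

m_l ∈ {-2, -1, 0, 1, 2}.
Σ m_l² = 2·(1 + 4) = 10.

Σ(L_z)² = 10 ℏ²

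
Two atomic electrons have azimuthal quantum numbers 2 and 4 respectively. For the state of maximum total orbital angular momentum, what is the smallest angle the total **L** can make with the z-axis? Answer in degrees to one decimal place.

θ_min ≈ 22.2°

The total orbital quantum number L ranges from |l₁ − l₂| to l₁ + l₂ in integer steps.
Allowed values: L = 2, 3, 4, 5, 6.
The maximum is L = 6, with |L_tot| = ℏ√(6·7) = √42 ℏ.
The minimum angle with z is arccos(6/√42) ≈ 22.2°.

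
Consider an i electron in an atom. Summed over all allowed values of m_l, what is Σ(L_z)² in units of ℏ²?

Σ(L_z)² = 182 ℏ²

I corresponds to l = 6.
m_l ∈ {-6, -5, -4, -3, -2, -1, 0, 1, 2, 3, 4, 5, 6}.
Summing m² from −6 to 6: Σ m_l² = 182.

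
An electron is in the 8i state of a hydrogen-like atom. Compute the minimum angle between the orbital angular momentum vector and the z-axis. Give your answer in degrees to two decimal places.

θ_min ≈ 22.21°

The 8i subshell has l = 6.
|L|² = l(l+1)ℏ² = 42ℏ², so |L| = √42 ℏ.
The smallest angle corresponds to the largest L_z, i.e. m_l = l = 6, giving L_z = 6ℏ.
cos θ_min = 6/√42, so θ_min ≈ 22.21°.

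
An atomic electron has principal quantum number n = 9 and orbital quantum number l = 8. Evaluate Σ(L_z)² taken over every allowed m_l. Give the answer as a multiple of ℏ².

Σ(L_z)² = 408 ℏ²

The allowed m_l values are -8, -7, -6, -5, -4, -3, -2, -1, 0, 1, 2, 3, 4, 5, 6, 7, 8.
Σ m_l² = l(l+1)(2l+1)/3 = 8·9·17/3 = 408.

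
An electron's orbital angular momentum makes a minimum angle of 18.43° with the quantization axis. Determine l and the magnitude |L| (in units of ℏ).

At minimum angle, m_l = l, so cos θ = l/√(l(l+1)); cos²θ = l/(l+1) = 0.9001.
Solving: l = 9.
Then |L| = ℏ√(9·10) = 3√10 ℏ.

l = 9, |L| = 3√10 ℏ ≈ 9.487ℏ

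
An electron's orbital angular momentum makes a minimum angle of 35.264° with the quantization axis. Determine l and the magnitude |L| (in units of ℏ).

l = 2, |L| = √6 ℏ ≈ 2.449ℏ

cos θ_min = l/√(l(l+1)) = √(l/(l+1)), so l/(l+1) = cos²(35.264°) = 0.6667.
Thus l = 0.6667/(1 − 0.6667) ≈ 2.
Then |L| = ℏ√(2·3) = √6 ℏ.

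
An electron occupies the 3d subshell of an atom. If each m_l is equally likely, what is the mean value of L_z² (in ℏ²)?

For 3d, l = 2.
The allowed m_l values are -2, -1, 0, 1, 2.
⟨L_z²⟩ = ℏ²·l(l+1)/3 = 2ℏ².

⟨L_z²⟩ = 2 ℏ²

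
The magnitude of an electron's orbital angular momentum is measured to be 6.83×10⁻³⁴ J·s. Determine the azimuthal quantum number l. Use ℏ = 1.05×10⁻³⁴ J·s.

l = 6

In units of ℏ, |L| ≈ 6.505.
Set l(l+1) = 42.31; the integer solution is l = 6.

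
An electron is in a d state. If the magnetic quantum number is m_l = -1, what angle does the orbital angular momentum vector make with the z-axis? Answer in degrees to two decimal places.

D corresponds to l = 2.
|L| = ℏ√(l(l+1)) = √6 ℏ.
L_z = m_l ℏ = −1ℏ.
cos θ = L_z/|L| = -1/√6, so θ ≈ 114.09°.

θ ≈ 114.09°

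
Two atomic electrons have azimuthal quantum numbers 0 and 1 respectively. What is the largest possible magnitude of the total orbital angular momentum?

|L_tot|_max = √2 ℏ ≈ 1.414ℏ

L runs from |0 − 1| = 1 to 0 + 1 = 1.
L ∈ {1}.
The largest magnitude corresponds to L = 1: |L_tot| = ℏ√(1·2) = √2 ℏ.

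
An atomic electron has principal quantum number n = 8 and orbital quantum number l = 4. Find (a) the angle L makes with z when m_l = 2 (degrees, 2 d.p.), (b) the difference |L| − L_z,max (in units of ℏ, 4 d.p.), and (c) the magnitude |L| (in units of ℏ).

For m_l = 2: cos θ = 2/√20, θ ≈ 63.43°.
|L| − L_z,max = (2√5 − 4)ℏ ≈ 0.4721ℏ.
|L| = ℏ√(4·5) = 2√5 ℏ ≈ 4.472ℏ.

θ(m_l=2) ≈ 63.43°; |L|−L_z,max ≈ 0.4721ℏ; |L| = 2√5 ℏ ≈ 4.472ℏ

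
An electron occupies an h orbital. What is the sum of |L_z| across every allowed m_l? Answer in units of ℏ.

Σ|L_z| = 30 ℏ

H corresponds to l = 5.
m_l runs from −5 to 5, i.e. {-5, -4, -3, -2, -1, 0, 1, 2, 3, 4, 5}.
Σ|m_l| = l(l+1) = 30.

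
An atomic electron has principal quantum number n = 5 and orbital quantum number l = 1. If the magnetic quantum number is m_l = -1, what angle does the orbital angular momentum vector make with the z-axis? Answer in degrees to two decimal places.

|L| = √(l(l+1)) ℏ = √2 ℏ.
L_z = m_l ℏ = −1ℏ.
cos θ = L_z/|L| = -1/√2, so θ ≈ 135.00°.

θ ≈ 135.00°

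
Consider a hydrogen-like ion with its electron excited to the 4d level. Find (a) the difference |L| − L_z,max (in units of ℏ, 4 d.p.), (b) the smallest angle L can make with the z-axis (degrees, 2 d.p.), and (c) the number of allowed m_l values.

|L|−L_z,max ≈ 0.4495ℏ; θ_min ≈ 35.26°; 5 values

The 4d level has l = 2.
|L| − L_z,max = (√6 − 2)ℏ ≈ 0.4495ℏ.
cos θ_min = 2/√6, so θ_min ≈ 35.26°.
There are 2l+1 = 5 values of m_l.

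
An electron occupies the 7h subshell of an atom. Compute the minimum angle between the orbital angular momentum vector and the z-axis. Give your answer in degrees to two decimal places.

θ_min ≈ 24.09°

7h means n = 7, l = 5.
|L|² = l(l+1)ℏ² = 30ℏ², so |L| = √30 ℏ.
The smallest angle corresponds to the largest L_z, i.e. m_l = l = 5, giving L_z = 5ℏ.
cos θ_min = 5/√30, so θ_min ≈ 24.09°.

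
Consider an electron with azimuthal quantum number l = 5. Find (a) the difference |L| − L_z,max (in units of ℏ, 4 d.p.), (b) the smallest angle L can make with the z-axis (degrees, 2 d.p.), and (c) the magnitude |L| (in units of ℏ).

|L| − L_z,max = (√30 − 5)ℏ ≈ 0.4772ℏ.
cos θ_min = 5/√30, so θ_min ≈ 24.09°.
|L| = ℏ√(5·6) = √30 ℏ ≈ 5.477ℏ.

|L|−L_z,max ≈ 0.4772ℏ; θ_min ≈ 24.09°; |L| = √30 ℏ ≈ 5.477ℏ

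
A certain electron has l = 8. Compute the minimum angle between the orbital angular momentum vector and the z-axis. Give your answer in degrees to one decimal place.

θ_min ≈ 19.5°

|L|² = l(l+1)ℏ² = 72ℏ², so |L| = 6√2 ℏ.
The smallest angle corresponds to the largest L_z, i.e. m_l = l = 8, giving L_z = 8ℏ.
cos θ_min = 8/√72, so θ_min ≈ 19.5°.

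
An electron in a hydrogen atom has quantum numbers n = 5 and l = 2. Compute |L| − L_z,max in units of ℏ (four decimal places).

|L| − L_z,max ≈ 0.4495ℏ

|L| = √6 ℏ ≈ 2.4495ℏ, while L_z,max = lℏ = 2ℏ.
The difference is (√6 − 2)ℏ ≈ 0.4495ℏ.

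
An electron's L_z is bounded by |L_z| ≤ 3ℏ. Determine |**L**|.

|L| = 2√3 ℏ ≈ 3.464ℏ

L_z,max = lℏ, so l = 3.
|L| = √(l(l+1)) ℏ = 2√3 ℏ.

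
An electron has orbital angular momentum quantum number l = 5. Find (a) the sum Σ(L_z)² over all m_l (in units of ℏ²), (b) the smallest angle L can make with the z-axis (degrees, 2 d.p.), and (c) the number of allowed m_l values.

Σ m_l² = 110, so Σ(L_z)² = 110 ℏ².
cos θ_min = 5/√30, so θ_min ≈ 24.09°.
There are 2l+1 = 11 values of m_l.

Σ(L_z)² = 110 ℏ²; θ_min ≈ 24.09°; 11 values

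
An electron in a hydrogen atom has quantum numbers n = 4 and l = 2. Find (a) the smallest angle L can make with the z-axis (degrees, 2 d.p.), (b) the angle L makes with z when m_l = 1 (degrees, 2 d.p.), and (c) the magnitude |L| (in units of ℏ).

cos θ_min = 2/√6, so θ_min ≈ 35.26°.
For m_l = 1: cos θ = 1/√6, θ ≈ 65.91°.
|L| = ℏ√(2·3) = √6 ℏ ≈ 2.449ℏ.

θ_min ≈ 35.26°; θ(m_l=1) ≈ 65.91°; |L| = √6 ℏ ≈ 2.449ℏ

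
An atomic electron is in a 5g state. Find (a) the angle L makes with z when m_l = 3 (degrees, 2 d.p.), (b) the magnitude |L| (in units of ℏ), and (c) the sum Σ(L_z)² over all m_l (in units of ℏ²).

θ(m_l=3) ≈ 47.87°; |L| = 2√5 ℏ ≈ 4.472ℏ; Σ(L_z)² = 60 ℏ²

The 5g subshell has l = 4.
For m_l = 3: cos θ = 3/√20, θ ≈ 47.87°.
|L| = ℏ√(4·5) = 2√5 ℏ ≈ 4.472ℏ.
Σ m_l² = 60, so Σ(L_z)² = 60 ℏ².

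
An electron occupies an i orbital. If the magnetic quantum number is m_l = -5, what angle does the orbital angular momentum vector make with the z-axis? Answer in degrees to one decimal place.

An i state has l = 6.
|L| = ℏ√(l(l+1)) = √42 ℏ.
L_z = m_l ℏ = −5ℏ.
cos θ = L_z/|L| = -5/√42, so θ ≈ 140.5°.

θ ≈ 140.5°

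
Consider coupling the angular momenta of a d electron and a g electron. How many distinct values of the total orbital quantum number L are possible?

By the triangle rule, |l₁ − l₂| ≤ L ≤ l₁ + l₂.
Allowed values: L = 2, 3, 4, 5, 6.
That is 5 values.

5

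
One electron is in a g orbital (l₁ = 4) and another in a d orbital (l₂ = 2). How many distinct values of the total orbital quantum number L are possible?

By the triangle rule, |l₁ − l₂| ≤ L ≤ l₁ + l₂.
Allowed values: L = 2, 3, 4, 5, 6.
That is 5 values.

5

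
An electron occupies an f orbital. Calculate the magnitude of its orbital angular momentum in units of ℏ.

|L| = 2√3 ℏ ≈ 3.464ℏ

An f state has l = 3.
|L| = ℏ√(l(l+1)) = ℏ√(3·4) = 2√3 ℏ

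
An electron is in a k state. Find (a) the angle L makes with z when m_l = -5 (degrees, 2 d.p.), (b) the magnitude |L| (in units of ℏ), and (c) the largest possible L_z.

For a k orbital, l = 7.
For m_l = -5: cos θ = -5/√56, θ ≈ 131.92°.
|L| = ℏ√(7·8) = 2√14 ℏ ≈ 7.483ℏ.
L_z,max = lℏ = 7ℏ.

θ(m_l=-5) ≈ 131.92°; |L| = 2√14 ℏ ≈ 7.483ℏ; L_z,max = 7ℏ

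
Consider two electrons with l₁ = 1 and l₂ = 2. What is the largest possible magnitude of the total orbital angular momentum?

|L_tot|_max = 2√3 ℏ ≈ 3.464ℏ

L runs from |1 − 2| = 1 to 1 + 2 = 3.
L ∈ {1, 2, 3}.
The largest magnitude corresponds to L = 3: |L_tot| = ℏ√(3·4) = 2√3 ℏ.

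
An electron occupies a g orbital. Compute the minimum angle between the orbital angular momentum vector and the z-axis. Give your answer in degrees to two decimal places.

For a g orbital, l = 4.
|L|² = l(l+1)ℏ² = 20ℏ², so |L| = 2√5 ℏ.
The smallest angle corresponds to the largest L_z, i.e. m_l = l = 4, giving L_z = 4ℏ.
cos θ_min = 4/√20, so θ_min ≈ 26.57°.

θ_min ≈ 26.57°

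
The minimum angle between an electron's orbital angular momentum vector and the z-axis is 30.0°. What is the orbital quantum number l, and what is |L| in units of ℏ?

cos θ_min = l/√(l(l+1)) = √(l/(l+1)), so l/(l+1) = cos²(30.0°) = 0.7500.
l = cos²θ/sin²θ ≈ 3.
Then |L| = ℏ√(3·4) = 2√3 ℏ.

l = 3, |L| = 2√3 ℏ ≈ 3.464ℏ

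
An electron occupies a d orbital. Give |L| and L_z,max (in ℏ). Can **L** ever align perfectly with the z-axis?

For a d orbital, l = 2.
|L| = √6 ℏ ≈ 2.4495ℏ, while L_z,max = lℏ = 2ℏ.
Since |L| > L_z,max, the vector can never point exactly along z; the closest it comes is θ_min = arccos(2/√6) ≈ 35.3°.

No: L_z,max = 2ℏ < |L| = √6 ℏ ≈ 2.449ℏ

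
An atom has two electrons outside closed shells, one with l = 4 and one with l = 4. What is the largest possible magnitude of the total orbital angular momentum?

|L_tot|_max = 6√2 ℏ ≈ 8.485ℏ

The total orbital quantum number L ranges from |l₁ − l₂| to l₁ + l₂ in integer steps.
Allowed values: L = 0, 1, 2, 3, 4, 5, 6, 7, 8.
The largest magnitude corresponds to L = 8: |L_tot| = ℏ√(8·9) = 6√2 ℏ.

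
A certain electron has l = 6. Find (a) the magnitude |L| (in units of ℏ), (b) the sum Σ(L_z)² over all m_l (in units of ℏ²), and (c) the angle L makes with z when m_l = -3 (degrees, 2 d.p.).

|L| = √42 ℏ ≈ 6.481ℏ; Σ(L_z)² = 182 ℏ²; θ(m_l=-3) ≈ 117.58°

|L| = ℏ√(6·7) = √42 ℏ ≈ 6.481ℏ.
Σ m_l² = 182, so Σ(L_z)² = 182 ℏ².
For m_l = -3: cos θ = -3/√42, θ ≈ 117.58°.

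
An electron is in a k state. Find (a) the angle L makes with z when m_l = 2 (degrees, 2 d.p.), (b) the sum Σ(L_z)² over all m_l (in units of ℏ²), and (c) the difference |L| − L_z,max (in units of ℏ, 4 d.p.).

For a k orbital, l = 7.
For m_l = 2: cos θ = 2/√56, θ ≈ 74.50°.
Σ m_l² = 280, so Σ(L_z)² = 280 ℏ².
|L| − L_z,max = (2√14 − 7)ℏ ≈ 0.4833ℏ.

θ(m_l=2) ≈ 74.50°; Σ(L_z)² = 280 ℏ²; |L|−L_z,max ≈ 0.4833ℏ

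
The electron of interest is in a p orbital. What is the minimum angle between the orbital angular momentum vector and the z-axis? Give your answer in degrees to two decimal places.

A p state has l = 1.
|L|² = l(l+1)ℏ² = 2ℏ², so |L| = √2 ℏ.
The smallest angle corresponds to the largest L_z, i.e. m_l = l = 1, giving L_z = 1ℏ.
cos θ_min = 1/√2, so θ_min ≈ 45.00°.

θ_min ≈ 45.00°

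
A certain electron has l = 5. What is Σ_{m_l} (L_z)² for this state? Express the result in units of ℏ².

m_l runs from −5 to 5, i.e. {-5, -4, -3, -2, -1, 0, 1, 2, 3, 4, 5}.
Σ m_l² = 2·(1 + 4 + 9 + 16 + 25) = 110.

Σ(L_z)² = 110 ℏ²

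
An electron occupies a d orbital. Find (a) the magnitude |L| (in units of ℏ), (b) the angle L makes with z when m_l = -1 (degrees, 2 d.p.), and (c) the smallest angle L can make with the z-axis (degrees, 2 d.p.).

|L| = √6 ℏ ≈ 2.449ℏ; θ(m_l=-1) ≈ 114.09°; θ_min ≈ 35.26°

For a d orbital, l = 2.
|L| = ℏ√(2·3) = √6 ℏ ≈ 2.449ℏ.
For m_l = -1: cos θ = -1/√6, θ ≈ 114.09°.
cos θ_min = 2/√6, so θ_min ≈ 35.26°.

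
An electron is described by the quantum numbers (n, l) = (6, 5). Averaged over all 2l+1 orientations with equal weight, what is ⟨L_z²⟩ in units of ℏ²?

m_l ∈ {-5, -4, -3, -2, -1, 0, 1, 2, 3, 4, 5}.
⟨L_z²⟩ = ℏ²·(Σ m_l²)/(2l+1) = ℏ²·110/11 = 10ℏ².

⟨L_z²⟩ = 10 ℏ²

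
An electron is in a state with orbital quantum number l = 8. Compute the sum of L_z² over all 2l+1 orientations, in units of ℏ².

The allowed m_l values are -8, -7, -6, -5, -4, -3, -2, -1, 0, 1, 2, 3, 4, 5, 6, 7, 8.
Summing m² from −8 to 8: Σ m_l² = 408.

Σ(L_z)² = 408 ℏ²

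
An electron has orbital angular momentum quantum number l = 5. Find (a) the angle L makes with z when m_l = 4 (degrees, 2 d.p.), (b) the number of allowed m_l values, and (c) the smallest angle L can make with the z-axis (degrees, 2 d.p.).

θ(m_l=4) ≈ 43.09°; 11 values; θ_min ≈ 24.09°

For m_l = 4: cos θ = 4/√30, θ ≈ 43.09°.
There are 2l+1 = 11 values of m_l.
cos θ_min = 5/√30, so θ_min ≈ 24.09°.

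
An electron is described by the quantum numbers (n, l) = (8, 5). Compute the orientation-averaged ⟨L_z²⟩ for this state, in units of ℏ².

⟨L_z²⟩ = 10 ℏ²

m_l runs from −5 to 5, i.e. {-5, -4, -3, -2, -1, 0, 1, 2, 3, 4, 5}.
Average of L_z² over 11 states: 110/11 ℏ² = 10 ℏ².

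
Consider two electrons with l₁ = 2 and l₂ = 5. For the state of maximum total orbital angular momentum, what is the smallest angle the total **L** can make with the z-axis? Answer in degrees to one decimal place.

L runs from |2 − 5| = 3 to 2 + 5 = 7.
L ∈ {3, 4, 5, 6, 7}.
The maximum is L = 7, with |L_tot| = ℏ√(7·8) = 2√14 ℏ.
The minimum angle with z is arccos(7/√56) ≈ 20.7°.

θ_min ≈ 20.7°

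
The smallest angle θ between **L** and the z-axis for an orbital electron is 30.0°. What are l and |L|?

l = 3, |L| = 2√3 ℏ ≈ 3.464ℏ

cos θ_min = l/√(l(l+1)) = √(l/(l+1)), so l/(l+1) = cos²(30.0°) = 0.7500.
l = cos²θ/sin²θ ≈ 3.
Then |L| = ℏ√(3·4) = 2√3 ℏ.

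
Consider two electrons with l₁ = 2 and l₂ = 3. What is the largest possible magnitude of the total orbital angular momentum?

The total orbital quantum number L ranges from |l₁ − l₂| to l₁ + l₂ in integer steps.
So L can be 1, 2, 3, 4, 5.
The largest magnitude corresponds to L = 5: |L_tot| = ℏ√(5·6) = √30 ℏ.

|L_tot|_max = √30 ℏ ≈ 5.477ℏ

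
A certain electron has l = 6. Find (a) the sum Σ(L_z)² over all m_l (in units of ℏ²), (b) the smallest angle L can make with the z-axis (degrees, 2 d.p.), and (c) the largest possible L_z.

Σ m_l² = 182, so Σ(L_z)² = 182 ℏ².
cos θ_min = 6/√42, so θ_min ≈ 22.21°.
L_z,max = lℏ = 6ℏ.

Σ(L_z)² = 182 ℏ²; θ_min ≈ 22.21°; L_z,max = 6ℏ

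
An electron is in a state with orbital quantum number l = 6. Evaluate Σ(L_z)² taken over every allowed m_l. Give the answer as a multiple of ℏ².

Σ(L_z)² = 182 ℏ²

m_l ∈ {-6, -5, -4, -3, -2, -1, 0, 1, 2, 3, 4, 5, 6}.
Σ m_l² = 2·(1 + 4 + 9 + 16 + 25 + 36) = 182.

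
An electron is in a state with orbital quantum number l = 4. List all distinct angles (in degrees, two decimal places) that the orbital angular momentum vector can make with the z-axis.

θ ∈ {26.57°, 47.87°, 63.43°, 77.08°, 90.00°, 102.92°, 116.57°, 132.13°, 153.43°}

|L| = ℏ√(l(l+1)) = 2√5 ℏ.
cos θ = m_l/√20 for each m_l ∈ {-4, -3, -2, -1, 0, 1, 2, 3, 4}.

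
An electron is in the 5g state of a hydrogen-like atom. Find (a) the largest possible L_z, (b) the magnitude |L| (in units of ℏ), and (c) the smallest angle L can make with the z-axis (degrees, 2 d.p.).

The 5g subshell has l = 4.
L_z,max = lℏ = 4ℏ.
|L| = ℏ√(4·5) = 2√5 ℏ ≈ 4.472ℏ.
cos θ_min = 4/√20, so θ_min ≈ 26.57°.

L_z,max = 4ℏ; |L| = 2√5 ℏ ≈ 4.472ℏ; θ_min ≈ 26.57°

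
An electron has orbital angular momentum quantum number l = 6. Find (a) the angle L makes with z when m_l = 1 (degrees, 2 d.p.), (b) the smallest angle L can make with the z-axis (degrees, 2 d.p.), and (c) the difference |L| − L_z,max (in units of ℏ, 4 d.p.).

For m_l = 1: cos θ = 1/√42, θ ≈ 81.12°.
cos θ_min = 6/√42, so θ_min ≈ 22.21°.
|L| − L_z,max = (√42 − 6)ℏ ≈ 0.4807ℏ.

θ(m_l=1) ≈ 81.12°; θ_min ≈ 22.21°; |L|−L_z,max ≈ 0.4807ℏ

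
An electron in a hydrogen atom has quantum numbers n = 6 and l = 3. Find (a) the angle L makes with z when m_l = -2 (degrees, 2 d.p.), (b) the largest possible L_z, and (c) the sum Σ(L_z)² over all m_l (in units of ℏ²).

For m_l = -2: cos θ = -2/√12, θ ≈ 125.26°.
L_z,max = lℏ = 3ℏ.
Σ m_l² = 28, so Σ(L_z)² = 28 ℏ².

θ(m_l=-2) ≈ 125.26°; L_z,max = 3ℏ; Σ(L_z)² = 28 ℏ²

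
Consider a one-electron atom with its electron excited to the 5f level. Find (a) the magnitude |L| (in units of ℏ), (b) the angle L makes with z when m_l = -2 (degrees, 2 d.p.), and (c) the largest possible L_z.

|L| = 2√3 ℏ ≈ 3.464ℏ; θ(m_l=-2) ≈ 125.26°; L_z,max = 3ℏ

The 5f level has l = 3.
|L| = ℏ√(3·4) = 2√3 ℏ ≈ 3.464ℏ.
For m_l = -2: cos θ = -2/√12, θ ≈ 125.26°.
L_z,max = lℏ = 3ℏ.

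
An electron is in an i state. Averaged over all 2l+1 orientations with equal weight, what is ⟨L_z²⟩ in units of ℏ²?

⟨L_z²⟩ = 14 ℏ²

An i state has l = 6.
m_l ∈ {-6, -5, -4, -3, -2, -1, 0, 1, 2, 3, 4, 5, 6}.
⟨L_z²⟩ = ℏ²·(Σ m_l²)/(2l+1) = ℏ²·182/13 = 14ℏ².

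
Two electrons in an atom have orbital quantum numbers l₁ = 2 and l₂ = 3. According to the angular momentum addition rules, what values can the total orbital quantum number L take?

By the triangle rule, |l₁ − l₂| ≤ L ≤ l₁ + l₂.
L ∈ {1, 2, 3, 4, 5}.

L = 1, 2, 3, 4, 5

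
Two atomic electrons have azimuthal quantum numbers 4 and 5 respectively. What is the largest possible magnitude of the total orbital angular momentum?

|L_tot|_max = 3√10 ℏ ≈ 9.487ℏ

L runs from |4 − 5| = 1 to 4 + 5 = 9.
L ∈ {1, 2, 3, 4, 5, 6, 7, 8, 9}.
The largest magnitude corresponds to L = 9: |L_tot| = ℏ√(9·10) = 3√10 ℏ.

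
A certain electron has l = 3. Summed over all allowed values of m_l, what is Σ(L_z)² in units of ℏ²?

m_l runs from −3 to 3, i.e. {-3, -2, -1, 0, 1, 2, 3}.
Σ m_l² = 2·(1 + 4 + 9) = 28.

Σ(L_z)² = 28 ℏ²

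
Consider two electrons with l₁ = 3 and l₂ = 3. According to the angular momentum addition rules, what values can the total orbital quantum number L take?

L = 0, 1, 2, 3, 4, 5, 6

The total orbital quantum number L ranges from |l₁ − l₂| to l₁ + l₂ in integer steps.
So L can be 0, 1, 2, 3, 4, 5, 6.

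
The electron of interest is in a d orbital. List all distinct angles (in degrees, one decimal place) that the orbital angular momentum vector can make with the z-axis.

θ ∈ {35.3°, 65.9°, 90.0°, 114.1°, 144.7°}

A d state has l = 2.
|L| = ℏ√(l(l+1)) = √6 ℏ.
cos θ = m_l/√6 for each m_l ∈ {-2, -1, 0, 1, 2}.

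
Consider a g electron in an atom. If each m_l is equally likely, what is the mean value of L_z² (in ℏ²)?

The letter g corresponds to l = 4.
The allowed m_l values are -4, -3, -2, -1, 0, 1, 2, 3, 4.
⟨L_z²⟩ = ℏ²·(Σ m_l²)/(2l+1) = ℏ²·60/9 = 6.667ℏ².

⟨L_z²⟩ = 6.667 ℏ²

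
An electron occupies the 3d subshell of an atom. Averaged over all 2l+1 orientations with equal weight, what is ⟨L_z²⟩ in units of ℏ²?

3d means n = 3, l = 2.
m_l runs from −2 to 2, i.e. {-2, -1, 0, 1, 2}.
⟨L_z²⟩ = ℏ²·(Σ m_l²)/(2l+1) = ℏ²·10/5 = 2ℏ².

⟨L_z²⟩ = 2 ℏ²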